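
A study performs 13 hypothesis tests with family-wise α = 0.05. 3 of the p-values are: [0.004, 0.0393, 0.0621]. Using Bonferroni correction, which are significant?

Bonferroni α = 0.05/13 = 0.00385. None of the given p-values are significant.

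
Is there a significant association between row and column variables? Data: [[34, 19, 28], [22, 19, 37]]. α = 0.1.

χ² = 3.762. df = 2, critical = 4.605. Fail to reject H₀. No evidence of dependence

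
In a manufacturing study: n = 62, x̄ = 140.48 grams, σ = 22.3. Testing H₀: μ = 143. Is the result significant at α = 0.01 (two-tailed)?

z = (140.48 - 143)/(22.3/√62) = -0.89. Since |z| ≤ 2.576, not significant at α = 0.01.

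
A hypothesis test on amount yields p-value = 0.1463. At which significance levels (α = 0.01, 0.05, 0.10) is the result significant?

p = 0.1463. Not significant at any of the given levels.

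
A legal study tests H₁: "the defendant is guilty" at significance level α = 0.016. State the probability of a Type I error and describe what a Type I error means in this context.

P(Type I error) = α = 0.016. A Type I error is rejecting H₀ when H₀ is actually true (false positive) — here, concluding that the defendant is guilty when in fact this is not the case. Consequence: convicting an innocent person.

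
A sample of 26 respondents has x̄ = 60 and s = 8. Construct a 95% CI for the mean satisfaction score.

CI = x̄ ± t*(s/√n) = 60 ± 2.06(8/√26) = (56.77, 63.23)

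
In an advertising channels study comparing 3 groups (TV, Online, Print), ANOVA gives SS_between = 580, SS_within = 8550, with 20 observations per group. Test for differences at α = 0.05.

df_between = 2, df_within = 57. F = MS_between/MS_within = 290.0/150.0 = 1.933. F_crit ≈ 3.159. Fail to reject H₀.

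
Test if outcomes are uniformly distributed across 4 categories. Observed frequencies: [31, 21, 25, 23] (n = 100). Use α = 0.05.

Expected = 25 each. χ² = Σ(O-E)²/E = 2.24. df = 3, critical value = 7.815. Fail to reject H₀.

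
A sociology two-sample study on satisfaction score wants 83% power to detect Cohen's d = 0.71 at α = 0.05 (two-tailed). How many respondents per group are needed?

z_{α/2} = 1.96, z_β = Φ⁻¹(0.83) = 0.954. For medium effect (d = 0.71): n per group = 2(z_{α/2} + z_β)²/d² = 2(1.96 + 0.954)²/0.71² = 33.7 → 34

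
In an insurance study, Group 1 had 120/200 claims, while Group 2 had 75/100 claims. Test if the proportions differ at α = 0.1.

p̂₁ = 0.6, p̂₂ = 0.75, pooled p̂ = 0.65. z = -2.568. Critical: ±1.645. Reject H₀.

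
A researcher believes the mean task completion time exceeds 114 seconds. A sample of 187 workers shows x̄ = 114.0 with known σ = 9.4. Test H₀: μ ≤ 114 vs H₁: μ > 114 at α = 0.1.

z = 0.0. Critical value: 1.28. Fail to reject H₀.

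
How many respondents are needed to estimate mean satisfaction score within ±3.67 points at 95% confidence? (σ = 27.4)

n = (z*σ/E)² = (1.96×27.4/3.67)² = 214.1 → n = 215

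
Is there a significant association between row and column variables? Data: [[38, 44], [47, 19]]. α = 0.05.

χ² = 9.252. df = 1, critical = 3.841. Reject H₀. Variables are dependent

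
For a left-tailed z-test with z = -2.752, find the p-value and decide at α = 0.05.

p = P(Z < -2.752) = Φ(-2.752) ≈ 0.003. Since p < 0.05, reject H₀ (significant) at α = 0.05.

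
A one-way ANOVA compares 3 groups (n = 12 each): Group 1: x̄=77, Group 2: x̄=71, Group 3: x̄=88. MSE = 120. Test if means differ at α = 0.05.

Grand mean = 78.67. SS_between = 1784.0, MS_between = 892.0. F = 7.433, F_crit ≈ 3.285. Reject H₀.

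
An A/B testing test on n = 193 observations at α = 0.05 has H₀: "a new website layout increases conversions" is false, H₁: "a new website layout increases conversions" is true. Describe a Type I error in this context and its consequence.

Type I error: rejecting H₀ when it is true — concluding that a new website layout increases conversions when in fact it is not. Consequence: rolling out a layout that doesn't actually help — wasted engineering effort.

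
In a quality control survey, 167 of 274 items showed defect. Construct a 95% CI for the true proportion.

p̂ = 0.609. CI = p̂ ± z*√(p̂(1-p̂)/n) = (0.552, 0.667)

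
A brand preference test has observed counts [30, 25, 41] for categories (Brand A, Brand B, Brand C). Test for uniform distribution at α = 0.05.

Expected = 32 each. χ² = Σ(O-E)²/E = 4.188. df = 2, critical value = 5.991. Fail to reject H₀.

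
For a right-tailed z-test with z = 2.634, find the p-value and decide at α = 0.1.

p = P(Z > 2.634) = 1 - Φ(2.634) ≈ 0.0042. Since p < 0.1, reject H₀ (significant) at α = 0.1.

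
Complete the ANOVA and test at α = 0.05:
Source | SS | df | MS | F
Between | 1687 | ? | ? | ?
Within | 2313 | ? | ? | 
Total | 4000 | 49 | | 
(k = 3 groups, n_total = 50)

df_between = 2, df_within = 47. MS_between = 843.5, MS_within = 49.21. F = 17.14, F_crit ≈ 3.195. Reject H₀.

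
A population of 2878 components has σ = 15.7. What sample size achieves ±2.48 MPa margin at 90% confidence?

Without FPC: n₀ = (1.645×15.7/2.48)² = 108.45. With FPC: n = n₀N/(n₀+N-1) = 104.5 → n = 105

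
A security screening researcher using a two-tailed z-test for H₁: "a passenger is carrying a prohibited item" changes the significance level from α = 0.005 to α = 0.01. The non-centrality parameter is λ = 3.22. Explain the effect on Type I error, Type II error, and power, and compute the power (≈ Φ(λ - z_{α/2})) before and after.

Increasing α from 0.005 to 0.01:
• Type I error rate increases (α is the Type I rate by definition).
• Critical value moves from z_{α/2} = 2.807 to 2.576, so power = Φ(λ - z_{α/2}) goes from Φ(3.22 - 2.807) = 0.66 to Φ(3.22 - 2.576) = 0.74.
• Type II error rate β = 1 - power therefore decreases (0.34 → 0.26).
Appropriate when false negatives are costly — here, letting a prohibited item through — security breach.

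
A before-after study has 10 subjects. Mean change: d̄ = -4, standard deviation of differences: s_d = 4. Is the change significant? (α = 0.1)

t = d̄/(s_d/√n) = -4/(4/√10) = -3.162. df = 9, critical t = ±1.833. Reject H₀.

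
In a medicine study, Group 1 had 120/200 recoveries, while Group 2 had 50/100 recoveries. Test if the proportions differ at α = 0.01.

p̂₁ = 0.6, p̂₂ = 0.5, pooled p̂ = 0.567. z = 1.648. Critical: ±2.576. Fail to reject H₀.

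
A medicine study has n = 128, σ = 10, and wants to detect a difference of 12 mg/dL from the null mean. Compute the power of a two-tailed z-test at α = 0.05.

SE = σ/√n = 10/√128 = 0.884. Non-centrality λ = d/SE = 12/0.884 = 13.576. Power ≈ Φ(λ - z_{α/2}) = Φ(13.576 - 1.96) = Φ(11.616) = 1.0.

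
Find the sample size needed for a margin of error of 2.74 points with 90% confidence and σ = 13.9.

n = (z*σ/E)² = (1.645×13.9/2.74)² = 69.6 → n = 70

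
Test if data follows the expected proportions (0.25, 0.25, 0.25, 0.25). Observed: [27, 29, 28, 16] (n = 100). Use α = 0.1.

Expected: [25.0, 25.0, 25.0, 25.0]. χ² = 4.4. df = 3, critical = 6.251. Fail to reject H₀.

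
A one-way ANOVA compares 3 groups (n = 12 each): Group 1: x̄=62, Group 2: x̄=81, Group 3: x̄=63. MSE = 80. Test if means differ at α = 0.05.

Grand mean = 68.67. SS_between = 2744.0, MS_between = 1372.0. F = 17.15, F_crit ≈ 3.285. Reject H₀.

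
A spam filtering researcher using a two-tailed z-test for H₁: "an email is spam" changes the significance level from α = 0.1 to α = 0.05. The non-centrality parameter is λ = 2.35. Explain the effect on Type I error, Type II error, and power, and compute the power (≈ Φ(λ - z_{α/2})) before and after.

Decreasing α from 0.1 to 0.05:
• Type I error rate decreases (α is the Type I rate by definition).
• Critical value moves from z_{α/2} = 1.645 to 1.96, so power = Φ(λ - z_{α/2}) goes from Φ(2.35 - 1.645) = 0.76 to Φ(2.35 - 1.96) = 0.652.
• Type II error rate β = 1 - power therefore increases (0.24 → 0.348).
Appropriate when false positives are costly — here, a legitimate email is sent to the spam folder and the user misses it.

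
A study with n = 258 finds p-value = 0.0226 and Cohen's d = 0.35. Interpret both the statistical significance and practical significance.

Statistically significant (p = 0.0226 < 0.05). Cohen's d = 0.35 indicates a small effect size. Both statistical and practical significance should be considered.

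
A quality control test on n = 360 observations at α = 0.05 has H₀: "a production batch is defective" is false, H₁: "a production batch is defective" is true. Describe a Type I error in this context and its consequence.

Type I error: rejecting H₀ when it is true — concluding that a production batch is defective when in fact it is not. Consequence: scrapping a good batch — wasted material and cost for no reason.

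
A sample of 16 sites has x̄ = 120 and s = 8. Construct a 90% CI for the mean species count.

CI = x̄ ± t*(s/√n) = 120 ± 1.753(8/√16) = (116.49, 123.51)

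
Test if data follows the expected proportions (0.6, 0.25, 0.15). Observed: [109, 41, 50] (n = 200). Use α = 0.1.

Expected: [120.0, 50.0, 30.0]. χ² = 15.962. df = 2, critical = 4.605. Reject H₀.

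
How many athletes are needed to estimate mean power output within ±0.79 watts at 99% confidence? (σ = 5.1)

n = (z*σ/E)² = (2.576×5.1/0.79)² = 276.6 → n = 277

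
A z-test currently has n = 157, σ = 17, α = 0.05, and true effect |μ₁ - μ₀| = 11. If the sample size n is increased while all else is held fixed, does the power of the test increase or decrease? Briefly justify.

Power increases: a larger n shrinks the standard error σ/√n, moving the sampling distribution under H₁ further from the critical value.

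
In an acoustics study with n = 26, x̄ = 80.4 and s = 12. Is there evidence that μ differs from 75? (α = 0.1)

t = (x̄ - μ₀)/(s/√n) = (80.4 - 75)/(12/√26) = 2.295. df = 25, critical t = ±1.708. Reject H₀.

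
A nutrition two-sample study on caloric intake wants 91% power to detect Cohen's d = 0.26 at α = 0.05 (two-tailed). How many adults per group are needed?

z_{α/2} = 1.96, z_β = Φ⁻¹(0.91) = 1.341. For small effect (d = 0.26): n per group = 2(z_{α/2} + z_β)²/d² = 2(1.96 + 1.341)²/0.26² = 322.4 → 323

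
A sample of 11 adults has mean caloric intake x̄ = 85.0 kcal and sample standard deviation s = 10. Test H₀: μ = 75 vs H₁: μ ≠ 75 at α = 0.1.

t = (x̄ - μ₀)/(s/√n) = (85.0 - 75)/(10/√11) = 3.317. df = 10, critical t = ±1.812. Reject H₀.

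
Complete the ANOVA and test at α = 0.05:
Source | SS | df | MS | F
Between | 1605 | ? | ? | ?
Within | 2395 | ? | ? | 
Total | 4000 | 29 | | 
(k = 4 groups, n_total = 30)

df_between = 3, df_within = 26. MS_between = 535.0, MS_within = 92.12. F = 5.808, F_crit ≈ 2.975. Reject H₀.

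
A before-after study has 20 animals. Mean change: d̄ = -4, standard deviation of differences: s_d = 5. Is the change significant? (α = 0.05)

t = d̄/(s_d/√n) = -4/(5/√20) = -3.578. df = 19, critical t = ±2.093. Reject H₀.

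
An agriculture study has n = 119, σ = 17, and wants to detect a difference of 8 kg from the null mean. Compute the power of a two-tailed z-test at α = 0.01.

SE = σ/√n = 17/√119 = 1.558. Non-centrality λ = d/SE = 8/1.558 = 5.134. Power ≈ Φ(λ - z_{α/2}) = Φ(5.134 - 2.576) = Φ(2.558) = 0.995.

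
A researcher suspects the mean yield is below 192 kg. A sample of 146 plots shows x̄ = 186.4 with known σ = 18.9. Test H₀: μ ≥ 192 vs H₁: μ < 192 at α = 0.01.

z = -3.58. Critical value: -2.33. Reject H₀.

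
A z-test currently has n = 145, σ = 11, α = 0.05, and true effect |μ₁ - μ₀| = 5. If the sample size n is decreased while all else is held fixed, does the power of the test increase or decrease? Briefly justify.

Power decreases: a smaller n inflates the standard error σ/√n, pulling the sampling distribution under H₁ back toward the critical value.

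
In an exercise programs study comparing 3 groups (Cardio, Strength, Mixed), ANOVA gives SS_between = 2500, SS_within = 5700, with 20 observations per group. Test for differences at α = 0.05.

df_between = 2, df_within = 57. F = MS_between/MS_within = 1250.0/100.0 = 12.5. F_crit ≈ 3.159. Reject H₀. At least one mean differs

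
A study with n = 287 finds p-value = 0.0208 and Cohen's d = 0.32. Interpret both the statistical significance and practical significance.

Statistically significant (p = 0.0208 < 0.05). Cohen's d = 0.32 indicates a small effect size. Both statistical and practical significance should be considered.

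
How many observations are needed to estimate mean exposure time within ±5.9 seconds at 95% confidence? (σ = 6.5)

n = (z*σ/E)² = (1.96×6.5/5.9)² = 4.7 → n = 5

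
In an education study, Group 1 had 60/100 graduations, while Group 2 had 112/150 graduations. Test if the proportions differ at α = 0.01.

p̂₁ = 0.6, p̂₂ = 0.747, pooled p̂ = 0.688. z = -2.452. Critical: ±2.576. Fail to reject H₀.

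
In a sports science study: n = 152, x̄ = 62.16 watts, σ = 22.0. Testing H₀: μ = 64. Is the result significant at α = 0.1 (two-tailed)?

z = (62.16 - 64)/(22.0/√152) = -1.031. Since |z| ≤ 1.645, not significant at α = 0.1.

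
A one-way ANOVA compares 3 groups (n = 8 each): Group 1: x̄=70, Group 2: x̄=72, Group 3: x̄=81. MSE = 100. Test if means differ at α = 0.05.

Grand mean = 74.33. SS_between = 549.33, MS_between = 274.67. F = 2.747, F_crit ≈ 3.467. Fail to reject H₀.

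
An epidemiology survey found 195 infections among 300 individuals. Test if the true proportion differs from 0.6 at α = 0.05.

p̂ = 0.65, p₀ = 0.6. z = (p̂ - p₀)/√(p₀(1-p₀)/n) = 1.768. Critical: ±1.96. Fail to reject H₀.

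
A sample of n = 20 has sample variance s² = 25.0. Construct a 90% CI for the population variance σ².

df = 19. χ²_{0.05} = 30.144, χ²_{0.95} = 10.117. CI for σ² = ((n-1)s²/χ²_{α/2}, (n-1)s²/χ²_{1-α/2}) = (19·25.0/30.144, 19·25.0/10.117) = (15.76, 46.95)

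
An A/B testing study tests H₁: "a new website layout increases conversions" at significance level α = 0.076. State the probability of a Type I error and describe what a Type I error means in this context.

P(Type I error) = α = 0.076. A Type I error is rejecting H₀ when H₀ is actually true (false positive) — here, concluding that a new website layout increases conversions when in fact this is not the case. Consequence: rolling out a layout that doesn't actually help — wasted engineering effort.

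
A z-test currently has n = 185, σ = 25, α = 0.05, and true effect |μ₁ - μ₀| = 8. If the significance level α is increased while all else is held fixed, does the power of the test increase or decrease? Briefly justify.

Power increases: a larger α lowers the critical value, so more of the H₁ sampling distribution falls in the rejection region.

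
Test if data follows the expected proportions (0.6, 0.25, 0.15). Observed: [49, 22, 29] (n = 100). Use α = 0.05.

Expected: [60.0, 25.0, 15.0]. χ² = 15.443. df = 2, critical = 5.991. Reject H₀.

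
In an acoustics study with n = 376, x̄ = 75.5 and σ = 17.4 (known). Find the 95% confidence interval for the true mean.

CI = x̄ ± z*(σ/√n) = 75.5 ± 1.96(17.4/√376) = 75.5 ± 1.76 = (73.74, 77.26)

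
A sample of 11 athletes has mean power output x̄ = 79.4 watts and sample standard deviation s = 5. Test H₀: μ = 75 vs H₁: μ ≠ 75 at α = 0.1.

t = (x̄ - μ₀)/(s/√n) = (79.4 - 75)/(5/√11) = 2.919. df = 10, critical t = ±1.812. Reject H₀.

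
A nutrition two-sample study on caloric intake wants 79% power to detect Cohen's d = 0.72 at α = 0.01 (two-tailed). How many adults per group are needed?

z_{α/2} = 2.576, z_β = Φ⁻¹(0.79) = 0.806. For medium effect (d = 0.72): n per group = 2(z_{α/2} + z_β)²/d² = 2(2.576 + 0.806)²/0.72² = 44.1 → 45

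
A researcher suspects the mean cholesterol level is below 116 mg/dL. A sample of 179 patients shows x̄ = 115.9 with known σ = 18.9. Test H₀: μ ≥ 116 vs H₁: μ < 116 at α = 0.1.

z = -0.071. Critical value: -1.28. Fail to reject H₀.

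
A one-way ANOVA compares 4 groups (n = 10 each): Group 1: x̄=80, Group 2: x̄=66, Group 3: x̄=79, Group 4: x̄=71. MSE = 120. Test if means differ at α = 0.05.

Grand mean = 74.0. SS_between = 1340.0, MS_between = 446.67. F = 3.722, F_crit ≈ 2.866. Reject H₀.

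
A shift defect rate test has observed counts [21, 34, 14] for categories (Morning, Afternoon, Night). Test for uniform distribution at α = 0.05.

Expected = 23 each. χ² = Σ(O-E)²/E = 8.957. df = 2, critical value = 5.991. Reject H₀.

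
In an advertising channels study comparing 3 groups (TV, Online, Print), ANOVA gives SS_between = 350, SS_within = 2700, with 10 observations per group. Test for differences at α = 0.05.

df_between = 2, df_within = 27. F = MS_between/MS_within = 175.0/100.0 = 1.75. F_crit ≈ 3.354. Fail to reject H₀.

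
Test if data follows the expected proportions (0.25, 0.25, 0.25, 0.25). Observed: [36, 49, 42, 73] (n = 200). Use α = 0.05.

Expected: [50.0, 50.0, 50.0, 50.0]. χ² = 15.8. df = 3, critical = 7.815. Reject H₀.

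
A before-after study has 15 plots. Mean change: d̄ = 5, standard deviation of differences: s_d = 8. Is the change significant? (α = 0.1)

t = d̄/(s_d/√n) = 5/(8/√15) = 2.421. df = 14, critical t = ±1.761. Reject H₀.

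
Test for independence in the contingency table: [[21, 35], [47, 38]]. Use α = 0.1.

χ² = 4.281. df = 1, critical = 2.706. Reject H₀. Variables are dependent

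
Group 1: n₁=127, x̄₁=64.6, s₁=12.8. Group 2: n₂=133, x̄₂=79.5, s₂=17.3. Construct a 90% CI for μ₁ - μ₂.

Difference = -14.9. SE = √(12.8²/127 + 17.3²/133) = 1.882. CI = (-18.0, -11.8)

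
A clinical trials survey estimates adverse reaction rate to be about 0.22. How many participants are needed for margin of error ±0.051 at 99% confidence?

n = z²p(1-p)/E² = 2.576²×0.22×0.78/0.051² = 437.8 → n = 438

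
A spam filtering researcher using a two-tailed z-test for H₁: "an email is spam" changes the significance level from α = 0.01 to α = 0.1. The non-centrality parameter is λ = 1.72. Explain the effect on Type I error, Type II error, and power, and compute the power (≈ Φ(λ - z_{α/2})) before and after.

Increasing α from 0.01 to 0.1:
• Type I error rate increases (α is the Type I rate by definition).
• Critical value moves from z_{α/2} = 2.576 to 1.645, so power = Φ(λ - z_{α/2}) goes from Φ(1.72 - 2.576) = 0.196 to Φ(1.72 - 1.645) = 0.53.
• Type II error rate β = 1 - power therefore decreases (0.804 → 0.47).
Appropriate when false negatives are costly — here, a spam email lands in the inbox.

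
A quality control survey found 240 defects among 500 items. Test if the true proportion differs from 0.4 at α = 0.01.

p̂ = 0.48, p₀ = 0.4. z = (p̂ - p₀)/√(p₀(1-p₀)/n) = 3.651. Critical: ±2.576. Reject H₀.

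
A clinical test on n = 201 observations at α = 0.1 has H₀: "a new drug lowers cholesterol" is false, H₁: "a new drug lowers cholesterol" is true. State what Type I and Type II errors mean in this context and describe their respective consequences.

Type I (false positive): concluding that a new drug lowers cholesterol when it is not — approving an ineffective drug — patients take a useless medication and may skip effective alternatives. Type II (false negative): failing to conclude that a new drug lowers cholesterol when it is — shelving an effective drug — patients miss out on a treatment that would have helped. Which is costlier depends on domain priorities and is a judgement call rather than a statistical fact.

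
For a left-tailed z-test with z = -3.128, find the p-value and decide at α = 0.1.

p = P(Z < -3.128) = Φ(-3.128) ≈ 0.0009. Since p < 0.1, reject H₀ (significant) at α = 0.1.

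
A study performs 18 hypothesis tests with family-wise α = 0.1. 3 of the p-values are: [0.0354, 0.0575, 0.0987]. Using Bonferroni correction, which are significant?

Bonferroni α = 0.1/18 = 0.00556. None of the given p-values are significant.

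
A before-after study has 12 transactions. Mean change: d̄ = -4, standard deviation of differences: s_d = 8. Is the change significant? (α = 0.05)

t = d̄/(s_d/√n) = -4/(8/√12) = -1.732. df = 11, critical t = ±2.201. Fail to reject H₀.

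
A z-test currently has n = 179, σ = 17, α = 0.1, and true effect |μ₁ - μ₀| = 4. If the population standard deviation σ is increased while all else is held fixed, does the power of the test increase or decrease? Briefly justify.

Power decreases: a larger σ inflates the standard error σ/√n, pulling the sampling distribution under H₁ back toward the critical value.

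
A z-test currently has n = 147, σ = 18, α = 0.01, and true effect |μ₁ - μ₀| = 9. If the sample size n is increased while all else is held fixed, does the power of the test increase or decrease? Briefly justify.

Power increases: a larger n shrinks the standard error σ/√n, moving the sampling distribution under H₁ further from the critical value.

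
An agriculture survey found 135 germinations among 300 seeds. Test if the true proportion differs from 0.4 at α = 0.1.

p̂ = 0.45, p₀ = 0.4. z = (p̂ - p₀)/√(p₀(1-p₀)/n) = 1.768. Critical: ±1.645. Reject H₀.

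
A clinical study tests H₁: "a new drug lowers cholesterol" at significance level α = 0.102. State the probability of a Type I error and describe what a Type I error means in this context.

P(Type I error) = α = 0.102. A Type I error is rejecting H₀ when H₀ is actually true (false positive) — here, concluding that a new drug lowers cholesterol when in fact this is not the case. Consequence: approving an ineffective drug — patients take a useless medication and may skip effective alternatives.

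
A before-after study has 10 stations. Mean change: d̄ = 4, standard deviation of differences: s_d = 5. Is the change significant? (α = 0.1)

t = d̄/(s_d/√n) = 4/(5/√10) = 2.53. df = 9, critical t = ±1.833. Reject H₀.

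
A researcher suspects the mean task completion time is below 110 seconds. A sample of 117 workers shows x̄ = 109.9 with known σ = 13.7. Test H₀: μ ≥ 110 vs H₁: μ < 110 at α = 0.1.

z = -0.079. Critical value: -1.28. Fail to reject H₀.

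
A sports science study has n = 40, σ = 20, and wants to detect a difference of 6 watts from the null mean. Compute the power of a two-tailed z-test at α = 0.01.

SE = σ/√n = 20/√40 = 3.162. Non-centrality λ = d/SE = 6/3.162 = 1.897. Power ≈ Φ(λ - z_{α/2}) = Φ(1.897 - 2.576) = Φ(-0.679) = 0.249.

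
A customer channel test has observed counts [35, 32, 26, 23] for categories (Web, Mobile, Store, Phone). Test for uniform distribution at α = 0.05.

Expected = 29 each. χ² = Σ(O-E)²/E = 3.103. df = 3, critical value = 7.815. Fail to reject H₀.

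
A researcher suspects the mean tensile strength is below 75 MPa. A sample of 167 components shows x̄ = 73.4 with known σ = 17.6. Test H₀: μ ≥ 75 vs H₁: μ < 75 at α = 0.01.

z = -1.175. Critical value: -2.33. Fail to reject H₀.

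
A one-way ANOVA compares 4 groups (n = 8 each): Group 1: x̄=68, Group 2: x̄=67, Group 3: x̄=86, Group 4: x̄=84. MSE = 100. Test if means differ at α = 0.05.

Grand mean = 76.25. SS_between = 2470.0, MS_between = 823.33. F = 8.233, F_crit ≈ 2.947. Reject H₀.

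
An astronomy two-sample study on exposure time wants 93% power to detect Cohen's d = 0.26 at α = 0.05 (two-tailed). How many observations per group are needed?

z_{α/2} = 1.96, z_β = Φ⁻¹(0.93) = 1.476. For small effect (d = 0.26): n per group = 2(z_{α/2} + z_β)²/d² = 2(1.96 + 1.476)²/0.26² = 349.3 → 350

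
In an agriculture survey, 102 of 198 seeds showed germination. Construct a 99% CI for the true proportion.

p̂ = 0.515. CI = p̂ ± z*√(p̂(1-p̂)/n) = (0.424, 0.607)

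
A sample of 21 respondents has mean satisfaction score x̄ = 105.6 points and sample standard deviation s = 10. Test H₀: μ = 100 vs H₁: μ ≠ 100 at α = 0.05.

t = (x̄ - μ₀)/(s/√n) = (105.6 - 100)/(10/√21) = 2.566. df = 20, critical t = ±2.086. Reject H₀.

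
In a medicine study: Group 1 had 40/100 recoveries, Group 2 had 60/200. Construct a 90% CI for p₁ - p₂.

p̂₁ = 0.4, p̂₂ = 0.3. Difference = 0.1. CI = (0.003, 0.197)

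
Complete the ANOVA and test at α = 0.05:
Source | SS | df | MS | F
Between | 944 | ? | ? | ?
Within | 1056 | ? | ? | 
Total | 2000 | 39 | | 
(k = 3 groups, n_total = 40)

df_between = 2, df_within = 37. MS_between = 472.0, MS_within = 28.54. F = 16.538, F_crit ≈ 3.252. Reject H₀.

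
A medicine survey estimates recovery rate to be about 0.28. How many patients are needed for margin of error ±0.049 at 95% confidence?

n = z²p(1-p)/E² = 1.96²×0.28×0.72/0.049² = 322.6 → n = 323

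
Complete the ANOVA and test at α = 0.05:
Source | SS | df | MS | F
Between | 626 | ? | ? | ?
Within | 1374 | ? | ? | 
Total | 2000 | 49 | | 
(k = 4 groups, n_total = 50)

df_between = 3, df_within = 46. MS_between = 208.67, MS_within = 29.87. F = 6.986, F_crit ≈ 2.807. Reject H₀.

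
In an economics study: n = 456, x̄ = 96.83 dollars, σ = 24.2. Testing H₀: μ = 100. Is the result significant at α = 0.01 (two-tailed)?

z = (96.83 - 100)/(24.2/√456) = -2.797. Since |z| > 2.576, significant at α = 0.01.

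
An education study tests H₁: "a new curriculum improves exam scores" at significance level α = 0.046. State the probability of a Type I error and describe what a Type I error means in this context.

P(Type I error) = α = 0.046. A Type I error is rejecting H₀ when H₀ is actually true (false positive) — here, concluding that a new curriculum improves exam scores when in fact this is not the case. Consequence: adopting a curriculum that gives no real benefit — disruption for nothing.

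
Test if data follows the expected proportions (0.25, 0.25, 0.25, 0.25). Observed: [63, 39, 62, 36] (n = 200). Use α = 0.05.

Expected: [50.0, 50.0, 50.0, 50.0]. χ² = 12.6. df = 3, critical = 7.815. Reject H₀.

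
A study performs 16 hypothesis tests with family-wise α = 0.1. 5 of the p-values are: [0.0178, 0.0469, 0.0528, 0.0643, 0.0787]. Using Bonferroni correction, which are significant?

Bonferroni α = 0.1/16 = 0.00625. None of the given p-values are significant.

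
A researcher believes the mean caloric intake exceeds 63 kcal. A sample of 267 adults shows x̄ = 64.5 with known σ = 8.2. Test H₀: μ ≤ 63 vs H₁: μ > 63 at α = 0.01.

z = 2.989. Critical value: 2.33. Reject H₀.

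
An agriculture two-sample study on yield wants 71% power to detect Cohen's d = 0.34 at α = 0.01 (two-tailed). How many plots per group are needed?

z_{α/2} = 2.576, z_β = Φ⁻¹(0.71) = 0.553. For small effect (d = 0.34): n per group = 2(z_{α/2} + z_β)²/d² = 2(2.576 + 0.553)²/0.34² = 169.4 → 170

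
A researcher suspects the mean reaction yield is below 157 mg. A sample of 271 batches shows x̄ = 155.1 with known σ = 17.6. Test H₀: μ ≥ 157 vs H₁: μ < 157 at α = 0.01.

z = -1.777. Critical value: -2.33. Fail to reject H₀.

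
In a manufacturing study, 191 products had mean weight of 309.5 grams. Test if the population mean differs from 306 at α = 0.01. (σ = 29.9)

z = (x̄ - μ₀)/(σ/√n) = (309.5 - 306)/(29.9/√191) = 1.618. Critical value: ±2.576. Since |1.618| ≤ 2.576, Fail to reject H₀.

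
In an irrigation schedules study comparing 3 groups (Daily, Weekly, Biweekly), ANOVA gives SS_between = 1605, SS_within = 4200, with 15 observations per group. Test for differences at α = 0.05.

df_between = 2, df_within = 42. F = MS_between/MS_within = 802.5/100.0 = 8.025. F_crit ≈ 3.22. Reject H₀. At least one mean differs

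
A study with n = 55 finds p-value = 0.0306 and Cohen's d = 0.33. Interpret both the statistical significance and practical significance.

Statistically significant (p = 0.0306 < 0.05). Cohen's d = 0.33 indicates a small effect size. Both statistical and practical significance should be considered.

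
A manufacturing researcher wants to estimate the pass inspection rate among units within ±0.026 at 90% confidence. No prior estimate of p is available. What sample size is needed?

Conservative approach: use p = 0.5 (maximizes p(1-p) = 0.25). n = z²(0.25)/E² = 1.645²×0.25/0.026² = 1000.7 → n = 1001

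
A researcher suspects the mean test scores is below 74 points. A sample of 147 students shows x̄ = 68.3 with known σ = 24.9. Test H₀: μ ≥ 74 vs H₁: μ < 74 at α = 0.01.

z = -2.775. Critical value: -2.33. Reject H₀.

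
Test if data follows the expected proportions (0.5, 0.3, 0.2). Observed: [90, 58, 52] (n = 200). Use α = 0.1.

Expected: [100.0, 60.0, 40.0]. χ² = 4.667. df = 2, critical = 4.605. Reject H₀.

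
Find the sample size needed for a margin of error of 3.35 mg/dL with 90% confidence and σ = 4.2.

n = (z*σ/E)² = (1.645×4.2/3.35)² = 4.3 → n = 5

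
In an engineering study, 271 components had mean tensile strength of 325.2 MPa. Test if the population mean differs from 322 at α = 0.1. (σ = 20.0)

z = (x̄ - μ₀)/(σ/√n) = (325.2 - 322)/(20.0/√271) = 2.634. Critical value: ±1.645. Since |2.634| > 1.645, Reject H₀.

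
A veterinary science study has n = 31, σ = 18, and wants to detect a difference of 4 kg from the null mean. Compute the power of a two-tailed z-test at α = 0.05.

SE = σ/√n = 18/√31 = 3.233. Non-centrality λ = d/SE = 4/3.233 = 1.237. Power ≈ Φ(λ - z_{α/2}) = Φ(1.237 - 1.96) = Φ(-0.723) = 0.235.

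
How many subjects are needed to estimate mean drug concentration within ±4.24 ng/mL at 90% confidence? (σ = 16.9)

n = (z*σ/E)² = (1.645×16.9/4.24)² = 43.0 → n = 43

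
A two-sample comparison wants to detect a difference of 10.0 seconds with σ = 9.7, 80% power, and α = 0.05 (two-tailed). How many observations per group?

n per group = 2(z_α/2 + z_β)²σ²/d² = 2×(1.96 + 0.84)²×9.7²/10.0² = 14.8 → n = 15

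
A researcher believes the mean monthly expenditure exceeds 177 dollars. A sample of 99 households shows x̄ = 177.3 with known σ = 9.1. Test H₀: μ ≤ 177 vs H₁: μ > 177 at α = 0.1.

z = 0.328. Critical value: 1.28. Fail to reject H₀.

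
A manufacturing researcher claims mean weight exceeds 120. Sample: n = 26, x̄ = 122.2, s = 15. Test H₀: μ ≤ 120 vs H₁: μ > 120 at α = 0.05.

t = (122.2 - 120)/(15/√26) = 0.748, df = 25. Critical t = 1.708. Fail to reject H₀.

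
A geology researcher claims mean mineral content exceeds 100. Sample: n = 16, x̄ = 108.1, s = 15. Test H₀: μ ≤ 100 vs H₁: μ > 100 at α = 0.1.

t = (108.1 - 100)/(15/√16) = 2.16, df = 15. Critical t = 1.341. Reject H₀.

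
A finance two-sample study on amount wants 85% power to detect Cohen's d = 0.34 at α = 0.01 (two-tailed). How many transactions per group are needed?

z_{α/2} = 2.576, z_β = Φ⁻¹(0.85) = 1.036. For small effect (d = 0.34): n per group = 2(z_{α/2} + z_β)²/d² = 2(2.576 + 1.036)²/0.34² = 225.7 → 226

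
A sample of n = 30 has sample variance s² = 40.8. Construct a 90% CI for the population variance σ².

df = 29. χ²_{0.05} = 42.557, χ²_{0.95} = 17.708. CI for σ² = ((n-1)s²/χ²_{α/2}, (n-1)s²/χ²_{1-α/2}) = (29·40.8/42.557, 29·40.8/17.708) = (27.8, 66.82)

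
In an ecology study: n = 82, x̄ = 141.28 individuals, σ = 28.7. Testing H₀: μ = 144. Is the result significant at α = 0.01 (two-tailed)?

z = (141.28 - 144)/(28.7/√82) = -0.858. Since |z| ≤ 2.576, not significant at α = 0.01.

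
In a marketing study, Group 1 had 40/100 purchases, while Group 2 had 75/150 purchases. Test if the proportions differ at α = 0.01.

p̂₁ = 0.4, p̂₂ = 0.5, pooled p̂ = 0.46. z = -1.554. Critical: ±2.576. Fail to reject H₀.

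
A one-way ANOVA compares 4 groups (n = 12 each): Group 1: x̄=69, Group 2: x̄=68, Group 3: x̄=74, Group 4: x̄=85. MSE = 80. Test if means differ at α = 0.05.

Grand mean = 74.0. SS_between = 2184.0, MS_between = 728.0. F = 9.1, F_crit ≈ 2.816. Reject H₀.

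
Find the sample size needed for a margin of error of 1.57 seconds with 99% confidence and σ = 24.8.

n = (z*σ/E)² = (2.576×24.8/1.57)² = 1655.8 → n = 1656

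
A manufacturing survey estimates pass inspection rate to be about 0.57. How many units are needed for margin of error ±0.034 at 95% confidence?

n = z²p(1-p)/E² = 1.96²×0.57×0.43/0.034² = 814.5 → n = 815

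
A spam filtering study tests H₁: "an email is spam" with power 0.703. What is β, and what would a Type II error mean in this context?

β = 1 - power = 1 - 0.703 = 0.297. A Type II error is failing to reject H₀ when H₀ is false (false negative) — here, failing to conclude that an email is spam when in fact it is true. Consequence: a spam email lands in the inbox.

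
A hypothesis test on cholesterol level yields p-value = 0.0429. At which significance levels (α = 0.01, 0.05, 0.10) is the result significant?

p = 0.0429. Significant at: α = 0.05, 0.1.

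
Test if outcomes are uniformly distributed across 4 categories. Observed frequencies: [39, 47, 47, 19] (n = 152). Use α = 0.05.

Expected = 38 each. χ² = Σ(O-E)²/E = 13.789. df = 3, critical value = 7.815. Reject H₀.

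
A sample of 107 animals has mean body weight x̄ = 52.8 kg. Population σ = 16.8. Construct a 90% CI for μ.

CI = x̄ ± z*(σ/√n) = 52.8 ± 1.645(16.8/√107) = 52.8 ± 2.67 = (50.13, 55.47)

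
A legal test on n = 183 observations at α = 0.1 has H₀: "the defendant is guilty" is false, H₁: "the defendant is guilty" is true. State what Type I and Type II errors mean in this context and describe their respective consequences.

Type I (false positive): concluding that the defendant is guilty when it is not — convicting an innocent person. Type II (false negative): failing to conclude that the defendant is guilty when it is — acquitting a guilty person. Which is costlier depends on domain priorities and is a judgement call rather than a statistical fact.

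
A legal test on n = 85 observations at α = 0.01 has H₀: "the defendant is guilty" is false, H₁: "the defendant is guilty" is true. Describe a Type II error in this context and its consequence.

Type II error: failing to reject H₀ when it is false — concluding that the defendant is guilty is not supported when in fact it is. Consequence: acquitting a guilty person.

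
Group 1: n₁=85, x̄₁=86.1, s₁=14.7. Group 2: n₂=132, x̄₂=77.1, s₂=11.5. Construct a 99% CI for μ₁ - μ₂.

Difference = 9.0. SE = √(14.7²/85 + 11.5²/132) = 1.883. CI = (4.15, 13.85)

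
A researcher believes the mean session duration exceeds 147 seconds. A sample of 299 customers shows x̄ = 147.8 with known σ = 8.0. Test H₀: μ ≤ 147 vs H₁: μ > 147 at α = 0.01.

z = 1.729. Critical value: 2.33. Fail to reject H₀.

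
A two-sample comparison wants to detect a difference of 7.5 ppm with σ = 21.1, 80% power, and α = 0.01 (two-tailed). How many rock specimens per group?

n per group = 2(z_α/2 + z_β)²σ²/d² = 2×(2.576 + 0.84)²×21.1²/7.5² = 184.7 → n = 185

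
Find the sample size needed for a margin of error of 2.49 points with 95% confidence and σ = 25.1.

n = (z*σ/E)² = (1.96×25.1/2.49)² = 390.4 → n = 391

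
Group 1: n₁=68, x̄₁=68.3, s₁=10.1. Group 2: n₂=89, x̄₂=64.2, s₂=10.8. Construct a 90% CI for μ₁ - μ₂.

Difference = 4.1. SE = √(10.1²/68 + 10.8²/89) = 1.677. CI = (1.34, 6.86)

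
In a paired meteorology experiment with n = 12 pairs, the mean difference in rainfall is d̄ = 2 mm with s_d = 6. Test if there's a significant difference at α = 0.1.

t = d̄/(s_d/√n) = 2/(6/√12) = 1.155. df = 11, critical t = ±1.796. Fail to reject H₀.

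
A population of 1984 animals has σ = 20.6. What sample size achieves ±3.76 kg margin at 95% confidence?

Without FPC: n₀ = (1.96×20.6/3.76)² = 115.311. With FPC: n = n₀N/(n₀+N-1) = 109.03 → n = 110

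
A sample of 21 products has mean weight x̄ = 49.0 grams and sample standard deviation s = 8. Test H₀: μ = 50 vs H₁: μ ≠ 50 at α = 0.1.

t = (x̄ - μ₀)/(s/√n) = (49.0 - 50)/(8/√21) = -0.573. df = 20, critical t = ±1.725. Fail to reject H₀.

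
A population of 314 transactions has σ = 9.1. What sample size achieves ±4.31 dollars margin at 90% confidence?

Without FPC: n₀ = (1.645×9.1/4.31)² = 12.063. With FPC: n = n₀N/(n₀+N-1) = 11.7 → n = 12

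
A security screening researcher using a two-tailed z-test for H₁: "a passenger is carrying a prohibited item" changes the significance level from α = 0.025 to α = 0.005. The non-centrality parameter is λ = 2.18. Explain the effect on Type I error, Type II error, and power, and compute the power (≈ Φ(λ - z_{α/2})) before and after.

Decreasing α from 0.025 to 0.005:
• Type I error rate decreases (α is the Type I rate by definition).
• Critical value moves from z_{α/2} = 2.241 to 2.807, so power = Φ(λ - z_{α/2}) goes from Φ(2.18 - 2.241) = 0.476 to Φ(2.18 - 2.807) = 0.265.
• Type II error rate β = 1 - power therefore increases (0.524 → 0.735).
Appropriate when false positives are costly — here, detaining an innocent passenger — delay and inconvenience.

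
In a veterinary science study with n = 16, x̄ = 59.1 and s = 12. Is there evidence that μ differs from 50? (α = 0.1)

t = (x̄ - μ₀)/(s/√n) = (59.1 - 50)/(12/√16) = 3.033. df = 15, critical t = ±1.753. Reject H₀.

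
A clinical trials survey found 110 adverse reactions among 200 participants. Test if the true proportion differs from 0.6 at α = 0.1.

p̂ = 0.55, p₀ = 0.6. z = (p̂ - p₀)/√(p₀(1-p₀)/n) = -1.443. Critical: ±1.645. Fail to reject H₀.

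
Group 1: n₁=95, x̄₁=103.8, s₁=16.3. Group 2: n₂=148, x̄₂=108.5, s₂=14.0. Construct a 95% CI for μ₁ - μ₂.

Difference = -4.7. SE = √(16.3²/95 + 14.0²/148) = 2.03. CI = (-8.68, -0.72)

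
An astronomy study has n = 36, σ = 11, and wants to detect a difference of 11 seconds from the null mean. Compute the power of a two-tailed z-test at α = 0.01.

SE = σ/√n = 11/√36 = 1.833. Non-centrality λ = d/SE = 11/1.833 = 6.0. Power ≈ Φ(λ - z_{α/2}) = Φ(6.0 - 2.576) = Φ(3.424) = 1.0.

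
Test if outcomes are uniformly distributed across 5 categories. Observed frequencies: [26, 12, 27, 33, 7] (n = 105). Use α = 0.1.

Expected = 21 each. χ² = Σ(O-E)²/E = 22.952. df = 4, critical value = 7.779. Reject H₀.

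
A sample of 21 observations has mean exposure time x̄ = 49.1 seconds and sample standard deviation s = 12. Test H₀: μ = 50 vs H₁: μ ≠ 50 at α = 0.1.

t = (x̄ - μ₀)/(s/√n) = (49.1 - 50)/(12/√21) = -0.344. df = 20, critical t = ±1.725. Fail to reject H₀.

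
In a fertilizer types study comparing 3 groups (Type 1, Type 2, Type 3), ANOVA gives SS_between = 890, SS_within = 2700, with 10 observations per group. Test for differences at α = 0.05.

df_between = 2, df_within = 27. F = MS_between/MS_within = 445.0/100.0 = 4.45. F_crit ≈ 3.354. Reject H₀. At least one mean differs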